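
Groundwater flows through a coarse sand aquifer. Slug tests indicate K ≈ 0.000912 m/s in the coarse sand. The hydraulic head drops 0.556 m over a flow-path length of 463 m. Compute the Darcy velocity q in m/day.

0.0946

Convert K: 0.000912 m/s × 86400 = 78.80 m/day.
Hydraulic gradient i = Δh / L = 0.556 / 463 = 0.001201.
Specific discharge q = K · i = 78.80 × 0.001201 = 0.09462 m/day.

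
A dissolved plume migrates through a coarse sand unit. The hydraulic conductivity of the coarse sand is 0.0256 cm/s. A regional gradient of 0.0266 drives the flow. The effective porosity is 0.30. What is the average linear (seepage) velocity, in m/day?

1.96

Convert K: 0.0256 cm/s × 864 = 22.12 m/day.
Hydraulic gradient i = 0.0266.
Darcy flux q = K · i = 22.12 × 0.02660 = 0.5883 m/day.
Seepage velocity v = q / n_e = 0.5883 / 0.30 = 1.961 m/day.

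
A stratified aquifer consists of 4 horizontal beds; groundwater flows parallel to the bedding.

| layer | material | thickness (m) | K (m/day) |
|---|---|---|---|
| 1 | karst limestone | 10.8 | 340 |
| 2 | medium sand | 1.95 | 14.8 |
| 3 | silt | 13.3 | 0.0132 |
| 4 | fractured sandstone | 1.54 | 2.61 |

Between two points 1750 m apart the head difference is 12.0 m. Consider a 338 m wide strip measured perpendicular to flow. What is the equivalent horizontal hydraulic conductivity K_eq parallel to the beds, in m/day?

Flow is parallel to layering, so each bed carries its own Darcy discharge and the transmissivities add.
Σ(K_i·b_i) = 340×10.8 + 14.8×1.95 + 0.0132×13.3 + 2.61×1.54 = 3705 m²/day.
Total thickness b = 27.59 m, so K_eq = Σ(K_i·b_i)/b = 134.3 m/day.

134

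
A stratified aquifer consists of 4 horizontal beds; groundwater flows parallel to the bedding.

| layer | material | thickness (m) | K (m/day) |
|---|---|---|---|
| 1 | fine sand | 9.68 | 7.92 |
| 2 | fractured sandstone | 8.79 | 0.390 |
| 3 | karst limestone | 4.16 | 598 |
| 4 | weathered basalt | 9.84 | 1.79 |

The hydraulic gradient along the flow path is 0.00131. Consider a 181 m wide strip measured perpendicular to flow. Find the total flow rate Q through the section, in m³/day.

613

Flow is parallel to layering, so each bed carries its own Darcy discharge and the transmissivities add.
Σ(K_i·b_i) = 7.92×9.68 + 0.390×8.79 + 598×4.16 + 1.79×9.84 = 2585 m²/day.
Hydraulic gradient i = 0.00131.
Q = Σ(K_i·b_i) · W · i = 2585 × 181 × 0.001310 = 613.0 m³/day.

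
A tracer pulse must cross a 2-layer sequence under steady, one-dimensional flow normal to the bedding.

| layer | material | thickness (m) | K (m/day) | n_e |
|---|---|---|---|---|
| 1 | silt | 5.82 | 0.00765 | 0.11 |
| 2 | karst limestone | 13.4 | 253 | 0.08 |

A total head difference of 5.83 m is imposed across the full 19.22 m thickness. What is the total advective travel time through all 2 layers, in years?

0.612

With flow normal to the layers, continuity requires the same specific discharge q through every layer.
Σ(b_i/K_i) = 5.82/0.00765 + 13.4/253 = 760.8 d.
q = Δh / Σ(b_i/K_i) = 5.83 / 760.8 = 0.007663 m/day.
In each layer the seepage velocity is v_i = q/n_i, so the layer transit time is t_i = b_i·n_i / q:
  layer 1 (silt): t_1 = 5.82 × 0.11 / 0.007663 = 83.55 d
  layer 2 (karst limestone): t_2 = 13.4 × 0.08 / 0.007663 = 139.9 d
Total t = Σ t_i = 223.4 days = 0.6118 years.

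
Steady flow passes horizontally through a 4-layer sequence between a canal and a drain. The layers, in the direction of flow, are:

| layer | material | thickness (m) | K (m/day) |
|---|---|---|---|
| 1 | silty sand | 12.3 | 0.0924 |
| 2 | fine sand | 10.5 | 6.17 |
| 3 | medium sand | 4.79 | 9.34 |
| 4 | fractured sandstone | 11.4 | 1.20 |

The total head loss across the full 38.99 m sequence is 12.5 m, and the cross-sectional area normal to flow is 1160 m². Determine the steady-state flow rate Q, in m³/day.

Flow is perpendicular to layering, so the layers act in series and the equivalent K is the thickness-weighted harmonic mean.
Total thickness L = 12.3 + 10.5 + 4.79 + 11.4 = 38.99 m.
Σ(b_i/K_i) = 12.3/0.0924 + 10.5/6.17 + 4.79/9.34 + 11.4/1.20 = 144.8 d.
K_eq = L / Σ(b_i/K_i) = 38.99 / 144.8 = 0.2692 m/day.
Q = K_eq · A · (Δh/L) = 0.2692 × 1160 × (12.5/38.99) = 100.1 m³/day.

100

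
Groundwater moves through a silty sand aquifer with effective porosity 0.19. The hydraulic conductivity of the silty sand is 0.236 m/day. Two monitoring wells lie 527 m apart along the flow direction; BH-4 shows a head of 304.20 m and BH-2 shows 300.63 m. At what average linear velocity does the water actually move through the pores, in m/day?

Hydraulic gradient i = (304.20 − 300.63) / 527 = 3.57 / 527 = 0.006774.
Darcy flux q = K · i = 0.2360 × 0.006774 = 0.001599 m/day.
Seepage velocity v = q / n_e = 0.001599 / 0.19 = 0.008414 m/day.

0.00841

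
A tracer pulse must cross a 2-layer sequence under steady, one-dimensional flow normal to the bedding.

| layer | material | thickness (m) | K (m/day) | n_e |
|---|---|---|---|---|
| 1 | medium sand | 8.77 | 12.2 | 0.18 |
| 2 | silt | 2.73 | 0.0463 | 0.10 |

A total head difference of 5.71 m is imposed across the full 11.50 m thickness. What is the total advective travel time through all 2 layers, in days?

19.4

With flow normal to the layers, continuity requires the same specific discharge q through every layer.
Σ(b_i/K_i) = 8.77/12.2 + 2.73/0.0463 = 59.68 d.
q = Δh / Σ(b_i/K_i) = 5.71 / 59.68 = 0.09567 m/day.
In each layer the seepage velocity is v_i = q/n_i, so the layer transit time is t_i = b_i·n_i / q:
  layer 1 (medium sand): t_1 = 8.77 × 0.18 / 0.09567 = 16.50 d
  layer 2 (silt): t_2 = 2.73 × 0.10 / 0.09567 = 2.853 d
Total t = Σ t_i = 19.35 days.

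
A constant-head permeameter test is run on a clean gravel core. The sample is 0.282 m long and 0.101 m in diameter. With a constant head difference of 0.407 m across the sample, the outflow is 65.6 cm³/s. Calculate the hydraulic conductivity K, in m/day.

490

Cross-sectional area A = π·(d/2)² = π × (0.101/2)² = 0.008012 m².
Convert discharge: 65.6 cm³/s = 6.560e-05 m³/s.
Darcy's law rearranged: K = Q·L / (A·Δh) = 6.560e-05 × 0.282 / (0.008012 × 0.407) = 0.005673 m/s = 490.2 m/day.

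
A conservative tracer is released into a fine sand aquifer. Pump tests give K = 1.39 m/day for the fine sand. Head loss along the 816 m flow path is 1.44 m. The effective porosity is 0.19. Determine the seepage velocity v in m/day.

0.0129

Hydraulic gradient i = Δh / L = 1.44 / 816 = 0.001765.
Darcy flux q = K · i = 1.390 × 0.001765 = 0.002453 m/day.
Seepage velocity v = q / n_e = 0.002453 / 0.19 = 0.01291 m/day.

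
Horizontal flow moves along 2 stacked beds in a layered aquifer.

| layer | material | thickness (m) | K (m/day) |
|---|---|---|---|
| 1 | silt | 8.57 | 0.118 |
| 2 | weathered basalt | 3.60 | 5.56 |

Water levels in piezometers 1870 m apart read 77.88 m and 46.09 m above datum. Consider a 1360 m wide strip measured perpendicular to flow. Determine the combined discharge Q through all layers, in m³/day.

486

Flow is parallel to layering, so each bed carries its own Darcy discharge and the transmissivities add.
Σ(K_i·b_i) = 0.118×8.57 + 5.56×3.60 = 21.03 m²/day.
Hydraulic gradient i = (77.88 − 46.09) / 1870 = 31.79 / 1870 = 0.01700.
Q = Σ(K_i·b_i) · W · i = 21.03 × 1360 × 0.01700 = 486.2 m³/day.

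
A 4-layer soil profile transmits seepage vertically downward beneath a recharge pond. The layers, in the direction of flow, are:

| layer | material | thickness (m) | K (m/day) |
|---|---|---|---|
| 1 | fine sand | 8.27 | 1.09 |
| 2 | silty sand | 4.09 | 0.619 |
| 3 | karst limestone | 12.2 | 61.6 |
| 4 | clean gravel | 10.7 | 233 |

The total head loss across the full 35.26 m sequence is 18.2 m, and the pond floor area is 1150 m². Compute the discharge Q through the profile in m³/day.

1450

Flow is perpendicular to layering, so the layers act in series and the equivalent K is the thickness-weighted harmonic mean.
Total thickness L = 8.27 + 4.09 + 12.2 + 10.7 = 35.26 m.
Σ(b_i/K_i) = 8.27/1.09 + 4.09/0.619 + 12.2/61.6 + 10.7/233 = 14.44 d.
K_eq = L / Σ(b_i/K_i) = 35.26 / 14.44 = 2.442 m/day.
Q = K_eq · A · (Δh/L) = 2.442 × 1150 × (18.2/35.26) = 1450 m³/day.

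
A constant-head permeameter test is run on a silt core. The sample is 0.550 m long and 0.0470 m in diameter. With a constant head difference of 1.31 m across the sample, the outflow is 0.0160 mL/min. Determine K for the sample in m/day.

0.00558

Cross-sectional area A = π·(d/2)² = π × (0.0470/2)² = 0.001735 m².
Convert discharge: 0.0160 mL/min = 2.667e-10 m³/s.
Darcy's law rearranged: K = Q·L / (A·Δh) = 2.667e-10 × 0.550 / (0.001735 × 1.31) = 6.453e-08 m/s = 0.005576 m/day.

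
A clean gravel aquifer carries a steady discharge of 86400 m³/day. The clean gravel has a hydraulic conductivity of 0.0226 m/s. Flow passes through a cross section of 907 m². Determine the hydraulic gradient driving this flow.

0.0488

Convert K: 0.0226 m/s × 86400 = 1953 m/day.
From Q = K·A·i, i = Q / (K·A) = 86400 / (1953 × 907.0) = 0.04878.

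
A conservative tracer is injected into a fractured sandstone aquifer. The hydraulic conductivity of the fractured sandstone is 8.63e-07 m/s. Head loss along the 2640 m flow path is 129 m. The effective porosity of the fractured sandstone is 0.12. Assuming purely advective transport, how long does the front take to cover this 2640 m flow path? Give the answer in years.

Convert K: 8.63e-07 m/s × 86400 = 0.07456 m/day.
Hydraulic gradient i = Δh / L = 129 / 2640 = 0.04886.
Darcy flux q = K · i = 0.07456 × 0.04886 = 0.003643 m/day.
Seepage velocity v = q / n_e = 0.003643 / 0.12 = 0.03036 m/day.
Travel time t = L / v = 2640 / 0.03036 = 86951 days = 238.1 years.

238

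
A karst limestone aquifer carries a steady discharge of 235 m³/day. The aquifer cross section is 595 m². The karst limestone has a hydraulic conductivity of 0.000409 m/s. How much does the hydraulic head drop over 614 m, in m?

6.86

Convert K: 0.000409 m/s × 86400 = 35.34 m/day.
From Q = K·A·i, i = Q / (K·A) = 235 / (35.34 × 595.0) = 0.01118.
Head loss Δh = i · L = 0.01118 × 614 = 6.862 m.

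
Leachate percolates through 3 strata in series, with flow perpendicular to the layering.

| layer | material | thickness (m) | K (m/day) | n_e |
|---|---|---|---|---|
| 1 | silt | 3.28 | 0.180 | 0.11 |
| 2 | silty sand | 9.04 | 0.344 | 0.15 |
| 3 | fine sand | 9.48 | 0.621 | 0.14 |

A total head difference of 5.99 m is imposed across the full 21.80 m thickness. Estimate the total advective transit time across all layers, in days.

With flow normal to the layers, continuity requires the same specific discharge q through every layer.
Σ(b_i/K_i) = 3.28/0.180 + 9.04/0.344 + 9.48/0.621 = 59.77 d.
q = Δh / Σ(b_i/K_i) = 5.99 / 59.77 = 0.1002 m/day.
In each layer the seepage velocity is v_i = q/n_i, so the layer transit time is t_i = b_i·n_i / q:
  layer 1 (silt): t_1 = 3.28 × 0.11 / 0.1002 = 3.600 d
  layer 2 (silty sand): t_2 = 9.04 × 0.15 / 0.1002 = 13.53 d
  layer 3 (fine sand): t_3 = 9.48 × 0.14 / 0.1002 = 13.24 d
Total t = Σ t_i = 30.37 days.

30.4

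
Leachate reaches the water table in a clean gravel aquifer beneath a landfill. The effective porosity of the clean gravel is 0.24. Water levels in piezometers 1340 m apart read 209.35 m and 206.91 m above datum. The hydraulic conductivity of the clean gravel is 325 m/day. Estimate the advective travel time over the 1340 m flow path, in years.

1.49

Hydraulic gradient i = (209.35 − 206.91) / 1340 = 2.44 / 1340 = 0.001821.
Darcy flux q = K · i = 325.0 × 0.001821 = 0.5918 m/day.
Seepage velocity v = q / n_e = 0.5918 / 0.24 = 2.466 m/day.
Travel time t = L / v = 1340 / 2.466 = 543.4 days = 1.488 years.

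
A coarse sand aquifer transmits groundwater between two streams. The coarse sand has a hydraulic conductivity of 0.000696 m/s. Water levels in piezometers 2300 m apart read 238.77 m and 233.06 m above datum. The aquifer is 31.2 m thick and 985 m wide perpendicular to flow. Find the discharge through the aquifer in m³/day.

4590

Convert K: 0.000696 m/s × 86400 = 60.13 m/day.
Cross-sectional area A = 985 × 31.2 = 30732 m².
Hydraulic gradient i = (238.77 − 233.06) / 2300 = 5.71 / 2300 = 0.002483.
Darcy's law: Q = K · A · i = 60.13 × 30732 × 0.002483 = 4588 m³/day.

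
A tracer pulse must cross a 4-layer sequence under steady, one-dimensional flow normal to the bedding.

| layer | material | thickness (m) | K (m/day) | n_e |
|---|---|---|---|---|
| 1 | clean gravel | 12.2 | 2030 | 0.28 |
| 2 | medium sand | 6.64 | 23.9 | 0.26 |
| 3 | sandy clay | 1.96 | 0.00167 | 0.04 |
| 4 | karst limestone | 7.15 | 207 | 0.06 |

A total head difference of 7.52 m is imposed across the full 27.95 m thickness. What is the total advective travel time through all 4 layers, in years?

2.41

With flow normal to the layers, continuity requires the same specific discharge q through every layer.
Σ(b_i/K_i) = 12.2/2030 + 6.64/23.9 + 1.96/0.00167 + 7.15/207 = 1174 d.
q = Δh / Σ(b_i/K_i) = 7.52 / 1174 = 0.006406 m/day.
In each layer the seepage velocity is v_i = q/n_i, so the layer transit time is t_i = b_i·n_i / q:
  layer 1 (clean gravel): t_1 = 12.2 × 0.28 / 0.006406 = 533.3 d
  layer 2 (medium sand): t_2 = 6.64 × 0.26 / 0.006406 = 269.5 d
  layer 3 (sandy clay): t_3 = 1.96 × 0.04 / 0.006406 = 12.24 d
  layer 4 (karst limestone): t_4 = 7.15 × 0.06 / 0.006406 = 66.97 d
Total t = Σ t_i = 882.0 days = 2.415 years.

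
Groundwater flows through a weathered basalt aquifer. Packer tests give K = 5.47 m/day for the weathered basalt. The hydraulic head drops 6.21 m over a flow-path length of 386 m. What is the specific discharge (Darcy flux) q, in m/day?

Hydraulic gradient i = Δh / L = 6.21 / 386 = 0.01609.
Specific discharge q = K · i = 5.470 × 0.01609 = 0.08800 m/day.

0.0880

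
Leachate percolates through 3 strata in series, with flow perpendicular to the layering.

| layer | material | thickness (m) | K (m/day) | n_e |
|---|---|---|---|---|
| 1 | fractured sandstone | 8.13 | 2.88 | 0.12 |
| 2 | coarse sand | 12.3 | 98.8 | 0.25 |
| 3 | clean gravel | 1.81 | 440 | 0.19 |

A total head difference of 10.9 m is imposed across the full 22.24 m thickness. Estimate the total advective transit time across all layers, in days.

1.19

With flow normal to the layers, continuity requires the same specific discharge q through every layer.
Σ(b_i/K_i) = 8.13/2.88 + 12.3/98.8 + 1.81/440 = 2.952 d.
q = Δh / Σ(b_i/K_i) = 10.9 / 2.952 = 3.693 m/day.
In each layer the seepage velocity is v_i = q/n_i, so the layer transit time is t_i = b_i·n_i / q:
  layer 1 (fractured sandstone): t_1 = 8.13 × 0.12 / 3.693 = 0.2642 d
  layer 2 (coarse sand): t_2 = 12.3 × 0.25 / 3.693 = 0.8327 d
  layer 3 (clean gravel): t_3 = 1.81 × 0.19 / 3.693 = 0.09312 d
Total t = Σ t_i = 1.190 days.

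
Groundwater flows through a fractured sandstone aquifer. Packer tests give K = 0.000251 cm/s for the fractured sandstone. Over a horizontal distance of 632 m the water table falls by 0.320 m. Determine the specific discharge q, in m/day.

0.000110

Convert K: 0.000251 cm/s × 864 = 0.2169 m/day.
Hydraulic gradient i = Δh / L = 0.320 / 632 = 0.0005063.
Specific discharge q = K · i = 0.2169 × 0.0005063 = 0.0001098 m/day.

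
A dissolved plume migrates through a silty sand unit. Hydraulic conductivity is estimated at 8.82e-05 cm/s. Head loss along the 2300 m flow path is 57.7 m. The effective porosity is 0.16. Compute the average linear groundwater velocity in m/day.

Convert K: 8.82e-05 cm/s × 864 = 0.07620 m/day.
Hydraulic gradient i = Δh / L = 57.7 / 2300 = 0.02509.
Darcy flux q = K · i = 0.07620 × 0.02509 = 0.001912 m/day.
Seepage velocity v = q / n_e = 0.001912 / 0.16 = 0.01195 m/day.

0.0119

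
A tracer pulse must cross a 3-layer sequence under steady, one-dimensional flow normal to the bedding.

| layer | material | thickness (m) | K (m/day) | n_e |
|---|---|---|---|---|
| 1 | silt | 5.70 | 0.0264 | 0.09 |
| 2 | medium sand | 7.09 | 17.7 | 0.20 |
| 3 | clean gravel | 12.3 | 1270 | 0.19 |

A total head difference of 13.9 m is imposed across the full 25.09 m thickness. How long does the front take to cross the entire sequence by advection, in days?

With flow normal to the layers, continuity requires the same specific discharge q through every layer.
Σ(b_i/K_i) = 5.70/0.0264 + 7.09/17.7 + 12.3/1270 = 216.3 d.
q = Δh / Σ(b_i/K_i) = 13.9 / 216.3 = 0.06426 m/day.
In each layer the seepage velocity is v_i = q/n_i, so the layer transit time is t_i = b_i·n_i / q:
  layer 1 (silt): t_1 = 5.70 × 0.09 / 0.06426 = 7.984 d
  layer 2 (medium sand): t_2 = 7.09 × 0.20 / 0.06426 = 22.07 d
  layer 3 (clean gravel): t_3 = 12.3 × 0.19 / 0.06426 = 36.37 d
Total t = Σ t_i = 66.42 days.

66.4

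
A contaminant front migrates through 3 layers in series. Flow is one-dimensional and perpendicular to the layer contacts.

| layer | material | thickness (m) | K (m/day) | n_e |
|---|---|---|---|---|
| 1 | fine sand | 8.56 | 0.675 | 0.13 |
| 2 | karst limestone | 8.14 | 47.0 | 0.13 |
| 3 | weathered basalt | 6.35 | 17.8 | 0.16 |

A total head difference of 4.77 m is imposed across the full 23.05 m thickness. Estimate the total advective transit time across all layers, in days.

With flow normal to the layers, continuity requires the same specific discharge q through every layer.
Σ(b_i/K_i) = 8.56/0.675 + 8.14/47.0 + 6.35/17.8 = 13.21 d.
q = Δh / Σ(b_i/K_i) = 4.77 / 13.21 = 0.3611 m/day.
In each layer the seepage velocity is v_i = q/n_i, so the layer transit time is t_i = b_i·n_i / q:
  layer 1 (fine sand): t_1 = 8.56 × 0.13 / 0.3611 = 3.082 d
  layer 2 (karst limestone): t_2 = 8.14 × 0.13 / 0.3611 = 2.931 d
  layer 3 (weathered basalt): t_3 = 6.35 × 0.16 / 0.3611 = 2.814 d
Total t = Σ t_i = 8.827 days.

8.83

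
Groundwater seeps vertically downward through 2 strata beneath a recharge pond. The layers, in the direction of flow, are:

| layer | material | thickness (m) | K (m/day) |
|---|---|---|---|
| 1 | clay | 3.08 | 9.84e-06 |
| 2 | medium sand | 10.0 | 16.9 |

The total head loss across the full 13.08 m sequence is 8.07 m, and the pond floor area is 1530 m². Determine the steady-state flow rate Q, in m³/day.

0.0394

Flow is perpendicular to layering, so the layers act in series and the equivalent K is the thickness-weighted harmonic mean.
Total thickness L = 3.08 + 10.0 = 13.08 m.
Σ(b_i/K_i) = 3.08/9.84e-06 + 10.0/16.9 = 3.130e+05 d.
K_eq = L / Σ(b_i/K_i) = 13.08 / 3.130e+05 = 4.179e-05 m/day.
Q = K_eq · A · (Δh/L) = 4.179e-05 × 1530 × (8.07/13.08) = 0.03945 m³/day.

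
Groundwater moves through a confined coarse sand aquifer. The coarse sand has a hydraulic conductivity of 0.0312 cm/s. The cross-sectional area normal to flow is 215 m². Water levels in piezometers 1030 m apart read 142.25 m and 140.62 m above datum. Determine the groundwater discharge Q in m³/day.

9.17

Convert K: 0.0312 cm/s × 864 = 26.96 m/day.
Hydraulic gradient i = (142.25 − 140.62) / 1030 = 1.63 / 1030 = 0.001583.
Darcy's law: Q = K · A · i = 26.96 × 215.0 × 0.001583 = 9.172 m³/day.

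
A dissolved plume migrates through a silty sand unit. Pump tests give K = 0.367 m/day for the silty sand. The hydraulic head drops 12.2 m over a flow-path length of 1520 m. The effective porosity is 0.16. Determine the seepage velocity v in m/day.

Hydraulic gradient i = Δh / L = 12.2 / 1520 = 0.008026.
Darcy flux q = K · i = 0.3670 × 0.008026 = 0.002946 m/day.
Seepage velocity v = q / n_e = 0.002946 / 0.16 = 0.01841 m/day.

0.0184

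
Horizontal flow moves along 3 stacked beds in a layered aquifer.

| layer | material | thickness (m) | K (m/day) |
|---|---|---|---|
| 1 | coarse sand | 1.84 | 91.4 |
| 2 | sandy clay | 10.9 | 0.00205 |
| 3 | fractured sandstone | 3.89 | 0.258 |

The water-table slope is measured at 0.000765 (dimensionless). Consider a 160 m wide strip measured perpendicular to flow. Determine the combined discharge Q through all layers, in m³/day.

Flow is parallel to layering, so each bed carries its own Darcy discharge and the transmissivities add.
Σ(K_i·b_i) = 91.4×1.84 + 0.00205×10.9 + 0.258×3.89 = 169.2 m²/day.
Hydraulic gradient i = 0.000765.
Q = Σ(K_i·b_i) · W · i = 169.2 × 160 × 0.0007650 = 20.71 m³/day.

20.7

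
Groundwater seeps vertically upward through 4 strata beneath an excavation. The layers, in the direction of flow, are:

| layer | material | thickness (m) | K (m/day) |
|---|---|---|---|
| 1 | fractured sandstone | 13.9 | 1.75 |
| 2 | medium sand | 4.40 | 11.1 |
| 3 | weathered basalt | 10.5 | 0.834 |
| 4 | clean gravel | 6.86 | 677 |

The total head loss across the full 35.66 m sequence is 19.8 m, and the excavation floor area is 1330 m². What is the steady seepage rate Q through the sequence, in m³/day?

Flow is perpendicular to layering, so the layers act in series and the equivalent K is the thickness-weighted harmonic mean.
Total thickness L = 13.9 + 4.40 + 10.5 + 6.86 = 35.66 m.
Σ(b_i/K_i) = 13.9/1.75 + 4.40/11.1 + 10.5/0.834 + 6.86/677 = 20.94 d.
K_eq = L / Σ(b_i/K_i) = 35.66 / 20.94 = 1.703 m/day.
Q = K_eq · A · (Δh/L) = 1.703 × 1330 × (19.8/35.66) = 1258 m³/day.

1260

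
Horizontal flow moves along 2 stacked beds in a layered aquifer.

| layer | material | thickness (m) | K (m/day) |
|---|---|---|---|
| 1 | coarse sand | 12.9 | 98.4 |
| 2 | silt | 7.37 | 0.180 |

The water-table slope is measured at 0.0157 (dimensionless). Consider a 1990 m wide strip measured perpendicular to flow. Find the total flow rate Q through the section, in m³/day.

39700

Flow is parallel to layering, so each bed carries its own Darcy discharge and the transmissivities add.
Σ(K_i·b_i) = 98.4×12.9 + 0.180×7.37 = 1271 m²/day.
Hydraulic gradient i = 0.0157.
Q = Σ(K_i·b_i) · W · i = 1271 × 1990 × 0.01570 = 39700 m³/day.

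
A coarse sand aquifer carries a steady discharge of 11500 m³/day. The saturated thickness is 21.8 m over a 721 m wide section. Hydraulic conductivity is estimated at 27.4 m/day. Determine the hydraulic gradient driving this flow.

0.0267

Cross-sectional area A = 721 × 21.8 = 15718 m².
From Q = K·A·i, i = Q / (K·A) = 11500 / (27.40 × 15718) = 0.02670.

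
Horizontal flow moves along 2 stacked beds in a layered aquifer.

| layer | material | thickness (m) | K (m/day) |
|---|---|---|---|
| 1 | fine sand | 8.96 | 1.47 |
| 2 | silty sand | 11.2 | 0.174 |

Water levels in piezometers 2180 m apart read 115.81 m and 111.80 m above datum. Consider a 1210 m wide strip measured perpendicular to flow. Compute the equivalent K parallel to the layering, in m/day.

0.750

Flow is parallel to layering, so each bed carries its own Darcy discharge and the transmissivities add.
Σ(K_i·b_i) = 1.47×8.96 + 0.174×11.2 = 15.12 m²/day.
Total thickness b = 20.16 m, so K_eq = Σ(K_i·b_i)/b = 0.7500 m/day.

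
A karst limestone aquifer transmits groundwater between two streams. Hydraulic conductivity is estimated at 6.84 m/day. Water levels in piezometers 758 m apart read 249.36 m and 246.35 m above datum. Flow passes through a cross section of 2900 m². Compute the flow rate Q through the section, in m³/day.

78.8

Hydraulic gradient i = (249.36 − 246.35) / 758 = 3.01 / 758 = 0.003971.
Darcy's law: Q = K · A · i = 6.840 × 2900 × 0.003971 = 78.77 m³/day.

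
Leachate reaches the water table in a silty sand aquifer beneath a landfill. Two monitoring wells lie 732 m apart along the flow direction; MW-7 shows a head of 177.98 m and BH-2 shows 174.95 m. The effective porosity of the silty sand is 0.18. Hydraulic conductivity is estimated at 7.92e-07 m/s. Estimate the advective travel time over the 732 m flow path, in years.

Convert K: 7.92e-07 m/s × 86400 = 0.06843 m/day.
Hydraulic gradient i = (177.98 − 174.95) / 732 = 3.03 / 732 = 0.004139.
Darcy flux q = K · i = 0.06843 × 0.004139 = 0.0002833 m/day.
Seepage velocity v = q / n_e = 0.0002833 / 0.18 = 0.001574 m/day.
Travel time t = L / v = 732 / 0.001574 = 4.652e+05 days = 1274 years.

1270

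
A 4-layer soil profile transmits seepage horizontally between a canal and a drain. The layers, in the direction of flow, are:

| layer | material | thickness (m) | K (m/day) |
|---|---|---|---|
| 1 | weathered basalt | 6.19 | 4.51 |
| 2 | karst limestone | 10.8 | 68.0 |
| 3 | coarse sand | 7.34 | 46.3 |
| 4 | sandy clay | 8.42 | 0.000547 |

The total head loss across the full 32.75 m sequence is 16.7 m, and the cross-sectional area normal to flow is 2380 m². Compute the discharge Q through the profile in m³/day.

2.58

Flow is perpendicular to layering, so the layers act in series and the equivalent K is the thickness-weighted harmonic mean.
Total thickness L = 6.19 + 10.8 + 7.34 + 8.42 = 32.75 m.
Σ(b_i/K_i) = 6.19/4.51 + 10.8/68.0 + 7.34/46.3 + 8.42/0.000547 = 15395 d.
K_eq = L / Σ(b_i/K_i) = 32.75 / 15395 = 0.002127 m/day.
Q = K_eq · A · (Δh/L) = 0.002127 × 2380 × (16.7/32.75) = 2.582 m³/day.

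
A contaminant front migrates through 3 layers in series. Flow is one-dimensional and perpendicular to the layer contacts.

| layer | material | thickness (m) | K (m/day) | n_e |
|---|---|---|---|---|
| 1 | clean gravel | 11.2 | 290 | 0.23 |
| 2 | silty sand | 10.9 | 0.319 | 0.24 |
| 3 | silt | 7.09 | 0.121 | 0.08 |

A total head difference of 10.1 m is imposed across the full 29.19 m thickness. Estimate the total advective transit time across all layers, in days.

52.9

With flow normal to the layers, continuity requires the same specific discharge q through every layer.
Σ(b_i/K_i) = 11.2/290 + 10.9/0.319 + 7.09/0.121 = 92.80 d.
q = Δh / Σ(b_i/K_i) = 10.1 / 92.80 = 0.1088 m/day.
In each layer the seepage velocity is v_i = q/n_i, so the layer transit time is t_i = b_i·n_i / q:
  layer 1 (clean gravel): t_1 = 11.2 × 0.23 / 0.1088 = 23.67 d
  layer 2 (silty sand): t_2 = 10.9 × 0.24 / 0.1088 = 24.04 d
  layer 3 (silt): t_3 = 7.09 × 0.08 / 0.1088 = 5.212 d
Total t = Σ t_i = 52.92 days.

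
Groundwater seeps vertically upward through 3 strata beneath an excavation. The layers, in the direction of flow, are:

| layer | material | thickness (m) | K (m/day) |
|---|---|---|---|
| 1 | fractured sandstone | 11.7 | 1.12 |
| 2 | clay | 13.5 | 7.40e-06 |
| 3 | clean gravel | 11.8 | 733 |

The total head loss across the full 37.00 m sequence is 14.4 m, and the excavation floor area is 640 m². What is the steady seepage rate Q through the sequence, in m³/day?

0.00505

Flow is perpendicular to layering, so the layers act in series and the equivalent K is the thickness-weighted harmonic mean.
Total thickness L = 11.7 + 13.5 + 11.8 = 37.00 m.
Σ(b_i/K_i) = 11.7/1.12 + 13.5/7.40e-06 + 11.8/733 = 1.824e+06 d.
K_eq = L / Σ(b_i/K_i) = 37.00 / 1.824e+06 = 2.028e-05 m/day.
Q = K_eq · A · (Δh/L) = 2.028e-05 × 640 × (14.4/37.00) = 0.005052 m³/day.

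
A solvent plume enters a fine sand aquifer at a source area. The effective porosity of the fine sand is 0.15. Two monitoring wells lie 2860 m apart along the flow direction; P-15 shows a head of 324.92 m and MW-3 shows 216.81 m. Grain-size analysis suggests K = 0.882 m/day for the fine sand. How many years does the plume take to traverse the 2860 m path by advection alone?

35.2

Hydraulic gradient i = (324.92 − 216.81) / 2860 = 108.11 / 2860 = 0.03780.
Darcy flux q = K · i = 0.8820 × 0.03780 = 0.03334 m/day.
Seepage velocity v = q / n_e = 0.03334 / 0.15 = 0.2223 m/day.
Travel time t = L / v = 2860 / 0.2223 = 12867 days = 35.23 years.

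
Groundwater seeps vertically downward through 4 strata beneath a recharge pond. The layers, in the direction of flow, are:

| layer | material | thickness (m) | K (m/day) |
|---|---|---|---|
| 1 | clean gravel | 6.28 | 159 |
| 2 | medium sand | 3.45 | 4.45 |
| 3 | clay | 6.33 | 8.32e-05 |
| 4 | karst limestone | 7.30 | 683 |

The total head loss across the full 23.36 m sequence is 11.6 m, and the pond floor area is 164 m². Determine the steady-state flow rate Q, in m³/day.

0.0250

Flow is perpendicular to layering, so the layers act in series and the equivalent K is the thickness-weighted harmonic mean.
Total thickness L = 6.28 + 3.45 + 6.33 + 7.30 = 23.36 m.
Σ(b_i/K_i) = 6.28/159 + 3.45/4.45 + 6.33/8.32e-05 + 7.30/683 = 76083 d.
K_eq = L / Σ(b_i/K_i) = 23.36 / 76083 = 0.0003070 m/day.
Q = K_eq · A · (Δh/L) = 0.0003070 × 164 × (11.6/23.36) = 0.02500 m³/day.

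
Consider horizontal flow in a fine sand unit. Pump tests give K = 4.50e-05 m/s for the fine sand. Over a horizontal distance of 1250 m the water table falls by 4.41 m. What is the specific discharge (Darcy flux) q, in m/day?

Convert K: 4.50e-05 m/s × 86400 = 3.888 m/day.
Hydraulic gradient i = Δh / L = 4.41 / 1250 = 0.003528.
Specific discharge q = K · i = 3.888 × 0.003528 = 0.01372 m/day.

0.0137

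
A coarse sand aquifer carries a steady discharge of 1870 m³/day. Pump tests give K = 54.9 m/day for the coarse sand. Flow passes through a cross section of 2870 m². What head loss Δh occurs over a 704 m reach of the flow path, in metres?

8.36

From Q = K·A·i, i = Q / (K·A) = 1870 / (54.90 × 2870) = 0.01187.
Head loss Δh = i · L = 0.01187 × 704 = 8.355 m.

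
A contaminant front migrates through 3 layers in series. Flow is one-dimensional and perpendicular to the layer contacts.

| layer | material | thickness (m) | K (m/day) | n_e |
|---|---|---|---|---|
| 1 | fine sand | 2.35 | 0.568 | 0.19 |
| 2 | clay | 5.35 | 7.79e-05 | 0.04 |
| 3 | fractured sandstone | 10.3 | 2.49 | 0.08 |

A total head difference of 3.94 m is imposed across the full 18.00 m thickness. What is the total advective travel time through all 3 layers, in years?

70.9

With flow normal to the layers, continuity requires the same specific discharge q through every layer.
Σ(b_i/K_i) = 2.35/0.568 + 5.35/7.79e-05 + 10.3/2.49 = 68686 d.
q = Δh / Σ(b_i/K_i) = 3.94 / 68686 = 5.736e-05 m/day.
In each layer the seepage velocity is v_i = q/n_i, so the layer transit time is t_i = b_i·n_i / q:
  layer 1 (fine sand): t_1 = 2.35 × 0.19 / 5.736e-05 = 7784 d
  layer 2 (clay): t_2 = 5.35 × 0.04 / 5.736e-05 = 3731 d
  layer 3 (fractured sandstone): t_3 = 10.3 × 0.08 / 5.736e-05 = 14365 d
Total t = Σ t_i = 25879 days = 70.85 years.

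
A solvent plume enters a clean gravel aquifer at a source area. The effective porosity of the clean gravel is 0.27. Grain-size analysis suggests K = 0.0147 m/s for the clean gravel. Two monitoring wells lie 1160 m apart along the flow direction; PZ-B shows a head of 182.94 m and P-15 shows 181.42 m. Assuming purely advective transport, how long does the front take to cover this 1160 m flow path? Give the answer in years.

0.515

Convert K: 0.0147 m/s × 86400 = 1270 m/day.
Hydraulic gradient i = (182.94 − 181.42) / 1160 = 1.52 / 1160 = 0.001310.
Darcy flux q = K · i = 1270 × 0.001310 = 1.664 m/day.
Seepage velocity v = q / n_e = 1.664 / 0.27 = 6.164 m/day.
Travel time t = L / v = 1160 / 6.164 = 188.2 days = 0.5152 years.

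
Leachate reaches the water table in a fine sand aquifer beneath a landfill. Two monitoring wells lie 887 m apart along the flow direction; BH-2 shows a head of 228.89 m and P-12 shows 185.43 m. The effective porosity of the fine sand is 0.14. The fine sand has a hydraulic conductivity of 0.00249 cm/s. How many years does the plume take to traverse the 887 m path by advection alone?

3.23

Convert K: 0.00249 cm/s × 864 = 2.151 m/day.
Hydraulic gradient i = (228.89 − 185.43) / 887 = 43.46 / 887 = 0.04900.
Darcy flux q = K · i = 2.151 × 0.04900 = 0.1054 m/day.
Seepage velocity v = q / n_e = 0.1054 / 0.14 = 0.7529 m/day.
Travel time t = L / v = 887 / 0.7529 = 1178 days = 3.225 years.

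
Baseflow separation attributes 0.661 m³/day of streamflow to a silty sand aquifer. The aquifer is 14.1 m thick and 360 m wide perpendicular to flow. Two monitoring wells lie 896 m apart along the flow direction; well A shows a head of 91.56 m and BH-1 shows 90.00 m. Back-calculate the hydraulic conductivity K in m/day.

Cross-sectional area A = 360 × 14.1 = 5076 m².
Hydraulic gradient i = (91.56 − 90.00) / 896 = 1.56 / 896 = 0.001741.
From Q = K·A·i, K = Q / (A·i) = 0.661 / (5076 × 0.001741) = 0.07479 m/day.

0.0748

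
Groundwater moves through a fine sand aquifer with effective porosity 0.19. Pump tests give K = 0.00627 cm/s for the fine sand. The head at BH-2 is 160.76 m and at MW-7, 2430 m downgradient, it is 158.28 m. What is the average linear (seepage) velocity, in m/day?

Convert K: 0.00627 cm/s × 864 = 5.417 m/day.
Hydraulic gradient i = (160.76 − 158.28) / 2430 = 2.48 / 2430 = 0.001021.
Darcy flux q = K · i = 5.417 × 0.001021 = 0.005529 m/day.
Seepage velocity v = q / n_e = 0.005529 / 0.19 = 0.02910 m/day.

0.0291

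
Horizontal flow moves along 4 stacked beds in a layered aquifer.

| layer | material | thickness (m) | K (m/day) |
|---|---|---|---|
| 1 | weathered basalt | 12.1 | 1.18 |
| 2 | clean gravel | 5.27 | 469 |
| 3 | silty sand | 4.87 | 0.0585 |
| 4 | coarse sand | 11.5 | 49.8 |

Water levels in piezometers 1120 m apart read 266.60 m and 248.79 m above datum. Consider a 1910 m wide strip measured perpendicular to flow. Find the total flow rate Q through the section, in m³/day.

92900

Flow is parallel to layering, so each bed carries its own Darcy discharge and the transmissivities add.
Σ(K_i·b_i) = 1.18×12.1 + 469×5.27 + 0.0585×4.87 + 49.8×11.5 = 3059 m²/day.
Hydraulic gradient i = (266.60 − 248.79) / 1120 = 17.81 / 1120 = 0.01590.
Q = Σ(K_i·b_i) · W · i = 3059 × 1910 × 0.01590 = 92906 m³/day.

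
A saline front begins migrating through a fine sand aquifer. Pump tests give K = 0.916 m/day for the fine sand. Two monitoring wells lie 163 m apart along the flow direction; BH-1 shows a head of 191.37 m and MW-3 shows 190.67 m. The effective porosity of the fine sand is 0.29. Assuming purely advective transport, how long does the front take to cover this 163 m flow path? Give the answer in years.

32.9

Hydraulic gradient i = (191.37 − 190.67) / 163 = 0.7 / 163 = 0.004294.
Darcy flux q = K · i = 0.9160 × 0.004294 = 0.003934 m/day.
Seepage velocity v = q / n_e = 0.003934 / 0.29 = 0.01356 m/day.
Travel time t = L / v = 163 / 0.01356 = 12017 days = 32.90 years.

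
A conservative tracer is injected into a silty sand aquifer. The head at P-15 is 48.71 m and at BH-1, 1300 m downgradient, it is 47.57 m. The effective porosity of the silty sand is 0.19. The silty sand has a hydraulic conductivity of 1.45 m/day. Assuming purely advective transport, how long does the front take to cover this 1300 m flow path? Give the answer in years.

532

Hydraulic gradient i = (48.71 − 47.57) / 1300 = 1.14 / 1300 = 0.0008769.
Darcy flux q = K · i = 1.450 × 0.0008769 = 0.001272 m/day.
Seepage velocity v = q / n_e = 0.001272 / 0.19 = 0.006692 m/day.
Travel time t = L / v = 1300 / 0.006692 = 1.943e+05 days = 531.8 years.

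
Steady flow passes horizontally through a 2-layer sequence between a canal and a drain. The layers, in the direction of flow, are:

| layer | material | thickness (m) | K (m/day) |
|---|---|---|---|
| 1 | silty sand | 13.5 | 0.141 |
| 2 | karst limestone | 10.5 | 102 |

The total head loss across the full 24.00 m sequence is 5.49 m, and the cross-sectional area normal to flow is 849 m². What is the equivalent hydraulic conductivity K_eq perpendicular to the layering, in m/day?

Flow is perpendicular to layering, so the layers act in series and the equivalent K is the thickness-weighted harmonic mean.
Total thickness L = 13.5 + 10.5 = 24.00 m.
Σ(b_i/K_i) = 13.5/0.141 + 10.5/102 = 95.85 d.
K_eq = L / Σ(b_i/K_i) = 24.00 / 95.85 = 0.2504 m/day.

0.250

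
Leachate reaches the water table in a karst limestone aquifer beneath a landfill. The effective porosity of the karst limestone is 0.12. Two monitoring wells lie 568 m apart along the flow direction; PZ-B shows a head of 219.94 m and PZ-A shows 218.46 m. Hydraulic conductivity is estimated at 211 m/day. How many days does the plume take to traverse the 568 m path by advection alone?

Hydraulic gradient i = (219.94 − 218.46) / 568 = 1.48 / 568 = 0.002606.
Darcy flux q = K · i = 211.0 × 0.002606 = 0.5498 m/day.
Seepage velocity v = q / n_e = 0.5498 / 0.12 = 4.582 m/day.
Travel time t = L / v = 568 / 4.582 = 124.0 days.

124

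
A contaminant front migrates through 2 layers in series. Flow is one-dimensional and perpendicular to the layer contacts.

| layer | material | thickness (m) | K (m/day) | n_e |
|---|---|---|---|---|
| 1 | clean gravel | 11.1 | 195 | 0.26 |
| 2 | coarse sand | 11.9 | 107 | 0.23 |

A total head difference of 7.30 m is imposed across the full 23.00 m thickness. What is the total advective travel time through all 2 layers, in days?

With flow normal to the layers, continuity requires the same specific discharge q through every layer.
Σ(b_i/K_i) = 11.1/195 + 11.9/107 = 0.1681 d.
q = Δh / Σ(b_i/K_i) = 7.30 / 0.1681 = 43.42 m/day.
In each layer the seepage velocity is v_i = q/n_i, so the layer transit time is t_i = b_i·n_i / q:
  layer 1 (clean gravel): t_1 = 11.1 × 0.26 / 43.42 = 0.06647 d
  layer 2 (coarse sand): t_2 = 11.9 × 0.23 / 43.42 = 0.06304 d
Total t = Σ t_i = 0.1295 days.

0.130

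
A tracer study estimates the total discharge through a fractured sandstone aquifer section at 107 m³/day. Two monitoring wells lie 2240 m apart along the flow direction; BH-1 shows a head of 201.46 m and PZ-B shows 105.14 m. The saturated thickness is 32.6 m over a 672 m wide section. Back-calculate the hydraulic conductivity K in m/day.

Cross-sectional area A = 672 × 32.6 = 21907 m².
Hydraulic gradient i = (201.46 − 105.14) / 2240 = 96.32 / 2240 = 0.04300.
From Q = K·A·i, K = Q / (A·i) = 107 / (21907 × 0.04300) = 0.1136 m/day.

0.114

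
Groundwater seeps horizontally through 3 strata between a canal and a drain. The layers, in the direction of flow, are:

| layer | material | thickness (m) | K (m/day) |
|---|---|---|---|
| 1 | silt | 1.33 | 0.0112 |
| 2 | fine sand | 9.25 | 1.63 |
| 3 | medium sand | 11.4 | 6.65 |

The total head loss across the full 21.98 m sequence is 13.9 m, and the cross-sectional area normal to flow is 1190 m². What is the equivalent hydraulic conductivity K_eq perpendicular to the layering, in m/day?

0.174

Flow is perpendicular to layering, so the layers act in series and the equivalent K is the thickness-weighted harmonic mean.
Total thickness L = 1.33 + 9.25 + 11.4 = 21.98 m.
Σ(b_i/K_i) = 1.33/0.0112 + 9.25/1.63 + 11.4/6.65 = 126.1 d.
K_eq = L / Σ(b_i/K_i) = 21.98 / 126.1 = 0.1743 m/day.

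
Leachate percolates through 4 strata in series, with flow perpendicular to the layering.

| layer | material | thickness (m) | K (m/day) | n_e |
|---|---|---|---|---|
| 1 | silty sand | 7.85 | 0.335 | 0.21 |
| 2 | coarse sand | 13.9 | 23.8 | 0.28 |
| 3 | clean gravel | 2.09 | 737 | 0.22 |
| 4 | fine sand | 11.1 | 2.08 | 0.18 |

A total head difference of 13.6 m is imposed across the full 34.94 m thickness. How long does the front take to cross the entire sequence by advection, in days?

17.3

With flow normal to the layers, continuity requires the same specific discharge q through every layer.
Σ(b_i/K_i) = 7.85/0.335 + 13.9/23.8 + 2.09/737 + 11.1/2.08 = 29.36 d.
q = Δh / Σ(b_i/K_i) = 13.6 / 29.36 = 0.4633 m/day.
In each layer the seepage velocity is v_i = q/n_i, so the layer transit time is t_i = b_i·n_i / q:
  layer 1 (silty sand): t_1 = 7.85 × 0.21 / 0.4633 = 3.558 d
  layer 2 (coarse sand): t_2 = 13.9 × 0.28 / 0.4633 = 8.401 d
  layer 3 (clean gravel): t_3 = 2.09 × 0.22 / 0.4633 = 0.9925 d
  layer 4 (fine sand): t_4 = 11.1 × 0.18 / 0.4633 = 4.313 d
Total t = Σ t_i = 17.26 days.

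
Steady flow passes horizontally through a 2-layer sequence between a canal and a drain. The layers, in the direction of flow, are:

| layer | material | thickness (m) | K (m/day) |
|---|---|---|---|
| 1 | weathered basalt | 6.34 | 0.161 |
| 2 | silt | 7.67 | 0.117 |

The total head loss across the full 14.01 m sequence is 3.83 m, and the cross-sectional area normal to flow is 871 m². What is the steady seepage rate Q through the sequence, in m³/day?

Flow is perpendicular to layering, so the layers act in series and the equivalent K is the thickness-weighted harmonic mean.
Total thickness L = 6.34 + 7.67 = 14.01 m.
Σ(b_i/K_i) = 6.34/0.161 + 7.67/0.117 = 104.9 d.
K_eq = L / Σ(b_i/K_i) = 14.01 / 104.9 = 0.1335 m/day.
Q = K_eq · A · (Δh/L) = 0.1335 × 871 × (3.83/14.01) = 31.79 m³/day.

31.8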